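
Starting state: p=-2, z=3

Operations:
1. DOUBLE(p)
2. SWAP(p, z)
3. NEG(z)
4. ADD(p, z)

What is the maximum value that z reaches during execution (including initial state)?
4

Values of z at each step:
Initial: z = 3
After step 1: z = 3
After step 2: z = -4
After step 3: z = 4 ← maximum
After step 4: z = 4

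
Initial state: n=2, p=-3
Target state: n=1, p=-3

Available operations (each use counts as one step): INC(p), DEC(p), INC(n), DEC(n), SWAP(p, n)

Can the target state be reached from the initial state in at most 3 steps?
Yes

Path (1 step): DEC(n)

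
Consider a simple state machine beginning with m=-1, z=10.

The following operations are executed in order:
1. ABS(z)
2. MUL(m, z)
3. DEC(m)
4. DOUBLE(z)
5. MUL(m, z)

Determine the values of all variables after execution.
{m: -220, z: 20}

Step-by-step execution:
Initial: m=-1, z=10
After step 1 (ABS(z)): m=-1, z=10
After step 2 (MUL(m, z)): m=-10, z=10
After step 3 (DEC(m)): m=-11, z=10
After step 4 (DOUBLE(z)): m=-11, z=20
After step 5 (MUL(m, z)): m=-220, z=20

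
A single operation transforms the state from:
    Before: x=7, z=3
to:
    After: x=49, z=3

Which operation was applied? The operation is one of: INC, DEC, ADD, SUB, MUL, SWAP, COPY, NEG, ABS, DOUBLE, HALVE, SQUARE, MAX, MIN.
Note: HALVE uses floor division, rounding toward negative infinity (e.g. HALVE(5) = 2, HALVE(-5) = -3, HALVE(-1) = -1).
SQUARE(x)

Analyzing the change:
Before: x=7, z=3
After: x=49, z=3
Variable x changed from 7 to 49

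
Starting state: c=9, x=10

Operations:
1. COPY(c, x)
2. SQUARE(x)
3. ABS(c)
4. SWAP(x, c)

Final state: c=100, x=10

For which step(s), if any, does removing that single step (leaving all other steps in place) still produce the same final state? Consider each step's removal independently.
Step(s) 3

Testing removal of each single step:
Without step 1: final = c=100, x=9 (different)
Without step 2: final = c=10, x=10 (different)
Without step 3: final = c=100, x=10 (same)
Without step 4: final = c=10, x=100 (different)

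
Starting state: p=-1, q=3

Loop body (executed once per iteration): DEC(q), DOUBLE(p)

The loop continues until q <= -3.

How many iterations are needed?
6

Tracing iterations:
Initial: p=-1, q=3
After iteration 1: p=-2, q=2
After iteration 2: p=-4, q=1
After iteration 3: p=-8, q=0
After iteration 4: p=-16, q=-1
After iteration 5: p=-32, q=-2
After iteration 6: p=-64, q=-3
q <= -3 now holds, so the loop exits after 6 iterations.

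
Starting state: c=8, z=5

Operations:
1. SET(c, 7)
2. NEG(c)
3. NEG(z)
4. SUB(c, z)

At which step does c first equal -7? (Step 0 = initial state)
Step 2

Tracing c:
Initial: c = 8
After step 1: c = 7
After step 2: c = -7 ← first occurrence
After step 3: c = -7
After step 4: c = -2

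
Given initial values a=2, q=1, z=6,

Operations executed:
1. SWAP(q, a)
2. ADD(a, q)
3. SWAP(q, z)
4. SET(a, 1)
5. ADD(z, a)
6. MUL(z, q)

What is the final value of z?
z = 18

Tracing execution:
Step 1: SWAP(q, a) → z = 6
Step 2: ADD(a, q) → z = 6
Step 3: SWAP(q, z) → z = 2
Step 4: SET(a, 1) → z = 2
Step 5: ADD(z, a) → z = 3
Step 6: MUL(z, q) → z = 18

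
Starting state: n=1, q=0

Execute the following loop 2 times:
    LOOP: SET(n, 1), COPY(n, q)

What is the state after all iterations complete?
n=0, q=0

Iteration trace:
Start: n=1, q=0
After iteration 1: n=0, q=0
After iteration 2: n=0, q=0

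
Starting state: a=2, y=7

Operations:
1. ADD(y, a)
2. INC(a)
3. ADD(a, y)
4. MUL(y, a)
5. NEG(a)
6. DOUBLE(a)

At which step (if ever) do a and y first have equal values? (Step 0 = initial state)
Never

a and y never become equal during execution.

Comparing values at each step:
Initial: a=2, y=7
After step 1: a=2, y=9
After step 2: a=3, y=9
After step 3: a=12, y=9
After step 4: a=12, y=108
After step 5: a=-12, y=108
After step 6: a=-24, y=108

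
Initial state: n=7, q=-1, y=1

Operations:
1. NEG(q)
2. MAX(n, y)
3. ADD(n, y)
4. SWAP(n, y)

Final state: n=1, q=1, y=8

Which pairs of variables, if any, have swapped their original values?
None

Comparing initial and final values:
y: 1 → 8
q: -1 → 1
n: 7 → 1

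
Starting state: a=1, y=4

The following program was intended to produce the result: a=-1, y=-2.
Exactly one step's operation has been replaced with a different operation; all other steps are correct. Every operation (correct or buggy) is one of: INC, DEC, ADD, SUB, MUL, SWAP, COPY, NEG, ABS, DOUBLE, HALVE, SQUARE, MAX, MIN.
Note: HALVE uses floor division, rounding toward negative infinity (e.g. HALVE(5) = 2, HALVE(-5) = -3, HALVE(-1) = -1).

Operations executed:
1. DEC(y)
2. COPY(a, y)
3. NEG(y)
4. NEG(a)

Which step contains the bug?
Step 2

Trace with buggy code:
Initial: a=1, y=4
After step 1: a=1, y=3
After step 2: a=3, y=3
After step 3: a=3, y=-3
After step 4: a=-3, y=-3
Actual final a=-3, y=-3 ≠ expected a=-1, y=-2.
Step 2 is the only position where a single-operation replacement can produce the expected result.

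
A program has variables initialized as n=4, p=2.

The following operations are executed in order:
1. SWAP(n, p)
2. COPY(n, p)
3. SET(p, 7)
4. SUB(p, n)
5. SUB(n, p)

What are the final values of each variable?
{n: 1, p: 3}

Step-by-step execution:
Initial: n=4, p=2
After step 1 (SWAP(n, p)): n=2, p=4
After step 2 (COPY(n, p)): n=4, p=4
After step 3 (SET(p, 7)): n=4, p=7
After step 4 (SUB(p, n)): n=4, p=3
After step 5 (SUB(n, p)): n=1, p=3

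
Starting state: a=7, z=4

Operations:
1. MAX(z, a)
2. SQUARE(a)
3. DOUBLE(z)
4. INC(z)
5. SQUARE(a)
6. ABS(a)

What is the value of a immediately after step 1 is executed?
a = 7

Tracing a through execution:
Initial: a = 7
After step 1 (MAX(z, a)): a = 7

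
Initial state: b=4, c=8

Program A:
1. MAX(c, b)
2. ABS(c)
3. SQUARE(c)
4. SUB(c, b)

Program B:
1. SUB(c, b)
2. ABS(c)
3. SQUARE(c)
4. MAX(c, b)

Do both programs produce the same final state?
No

Program A final state: b=4, c=60
Program B final state: b=4, c=16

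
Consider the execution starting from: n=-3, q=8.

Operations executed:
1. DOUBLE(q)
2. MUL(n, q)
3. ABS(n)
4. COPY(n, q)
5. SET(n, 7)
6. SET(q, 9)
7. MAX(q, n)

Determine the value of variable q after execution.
q = 9

Tracing execution:
Step 1: DOUBLE(q) → q = 16
Step 2: MUL(n, q) → q = 16
Step 3: ABS(n) → q = 16
Step 4: COPY(n, q) → q = 16
Step 5: SET(n, 7) → q = 16
Step 6: SET(q, 9) → q = 9
Step 7: MAX(q, n) → q = 9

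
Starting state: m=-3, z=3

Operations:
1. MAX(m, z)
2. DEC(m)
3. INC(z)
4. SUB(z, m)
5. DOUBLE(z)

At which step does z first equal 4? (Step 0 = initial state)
Step 3

Tracing z:
Initial: z = 3
After step 1: z = 3
After step 2: z = 3
After step 3: z = 4 ← first occurrence
After step 4: z = 2
After step 5: z = 4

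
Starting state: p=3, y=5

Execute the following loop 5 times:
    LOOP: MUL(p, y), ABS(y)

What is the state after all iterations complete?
p=9375, y=5

Iteration trace:
Start: p=3, y=5
After iteration 1: p=15, y=5
After iteration 2: p=75, y=5
After iteration 3: p=375, y=5
After iteration 4: p=1875, y=5
After iteration 5: p=9375, y=5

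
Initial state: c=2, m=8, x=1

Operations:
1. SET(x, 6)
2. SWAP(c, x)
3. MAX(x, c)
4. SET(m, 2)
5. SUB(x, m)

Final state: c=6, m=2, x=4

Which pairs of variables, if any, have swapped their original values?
None

Comparing initial and final values:
x: 1 → 4
c: 2 → 6
m: 8 → 2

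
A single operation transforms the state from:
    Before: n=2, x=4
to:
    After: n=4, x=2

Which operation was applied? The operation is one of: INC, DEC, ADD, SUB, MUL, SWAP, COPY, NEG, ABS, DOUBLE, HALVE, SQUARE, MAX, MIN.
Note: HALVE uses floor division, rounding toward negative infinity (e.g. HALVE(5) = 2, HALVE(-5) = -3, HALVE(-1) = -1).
SWAP(x, n)

Analyzing the change:
Before: n=2, x=4
After: n=4, x=2
Variable x changed from 4 to 2
Variable n changed from 2 to 4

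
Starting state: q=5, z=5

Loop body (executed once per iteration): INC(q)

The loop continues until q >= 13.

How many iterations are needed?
8

Tracing iterations:
Initial: q=5, z=5
After iteration 1: q=6, z=5
After iteration 2: q=7, z=5
After iteration 3: q=8, z=5
After iteration 4: q=9, z=5
After iteration 5: q=10, z=5
After iteration 6: q=11, z=5
After iteration 7: q=12, z=5
After iteration 8: q=13, z=5
q >= 13 now holds, so the loop exits after 8 iterations.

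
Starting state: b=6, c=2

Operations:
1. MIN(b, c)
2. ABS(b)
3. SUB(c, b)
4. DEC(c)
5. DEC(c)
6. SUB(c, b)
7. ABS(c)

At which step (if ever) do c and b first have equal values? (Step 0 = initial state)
Step 1

c and b first become equal after step 1.

Comparing values at each step:
Initial: c=2, b=6
After step 1: c=2, b=2 ← equal!
After step 2: c=2, b=2 ← equal!
After step 3: c=0, b=2
After step 4: c=-1, b=2
After step 5: c=-2, b=2
After step 6: c=-4, b=2
After step 7: c=4, b=2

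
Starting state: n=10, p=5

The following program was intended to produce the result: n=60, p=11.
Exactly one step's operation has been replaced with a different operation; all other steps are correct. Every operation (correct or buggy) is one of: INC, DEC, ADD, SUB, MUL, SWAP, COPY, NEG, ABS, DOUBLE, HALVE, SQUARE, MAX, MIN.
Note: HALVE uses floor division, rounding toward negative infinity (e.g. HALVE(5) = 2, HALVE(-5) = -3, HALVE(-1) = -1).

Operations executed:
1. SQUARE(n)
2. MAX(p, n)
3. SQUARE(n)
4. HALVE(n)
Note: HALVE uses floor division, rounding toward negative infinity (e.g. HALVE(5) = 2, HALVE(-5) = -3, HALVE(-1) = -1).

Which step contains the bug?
Step 1

Trace with buggy code:
Initial: n=10, p=5
After step 1: n=100, p=5
After step 2: n=100, p=100
After step 3: n=10000, p=100
After step 4: n=5000, p=100
Actual final n=5000, p=100 ≠ expected n=60, p=11.
Step 1 is the only position where a single-operation replacement can produce the expected result.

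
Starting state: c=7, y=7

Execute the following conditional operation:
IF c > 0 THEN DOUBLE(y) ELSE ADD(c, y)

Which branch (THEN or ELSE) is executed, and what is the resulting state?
Branch: THEN, Final state: c=7, y=14

Evaluating condition: c > 0
c = 7
Condition is True, so THEN branch executes
After DOUBLE(y): c=7, y=14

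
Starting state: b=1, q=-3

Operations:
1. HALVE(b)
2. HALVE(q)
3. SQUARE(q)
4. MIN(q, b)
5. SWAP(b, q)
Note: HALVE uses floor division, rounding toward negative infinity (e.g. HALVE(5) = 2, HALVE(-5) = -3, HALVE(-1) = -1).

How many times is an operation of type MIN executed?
1

Counting MIN operations:
Step 4: MIN(q, b) ← MIN
Total: 1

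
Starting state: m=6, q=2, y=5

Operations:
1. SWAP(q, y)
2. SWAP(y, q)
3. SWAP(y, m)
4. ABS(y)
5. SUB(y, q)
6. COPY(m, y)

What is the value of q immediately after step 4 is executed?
q = 2

Tracing q through execution:
Initial: q = 2
After step 1 (SWAP(q, y)): q = 5
After step 2 (SWAP(y, q)): q = 2
After step 3 (SWAP(y, m)): q = 2
After step 4 (ABS(y)): q = 2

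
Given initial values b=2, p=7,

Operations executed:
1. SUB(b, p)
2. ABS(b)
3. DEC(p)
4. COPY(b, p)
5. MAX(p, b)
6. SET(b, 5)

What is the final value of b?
b = 5

Tracing execution:
Step 1: SUB(b, p) → b = -5
Step 2: ABS(b) → b = 5
Step 3: DEC(p) → b = 5
Step 4: COPY(b, p) → b = 6
Step 5: MAX(p, b) → b = 6
Step 6: SET(b, 5) → b = 5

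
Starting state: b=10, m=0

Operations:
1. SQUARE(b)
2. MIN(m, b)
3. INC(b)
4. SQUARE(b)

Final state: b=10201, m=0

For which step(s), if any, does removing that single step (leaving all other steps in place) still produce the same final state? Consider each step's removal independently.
Step(s) 2

Testing removal of each single step:
Without step 1: final = b=121, m=0 (different)
Without step 2: final = b=10201, m=0 (same)
Without step 3: final = b=10000, m=0 (different)
Without step 4: final = b=101, m=0 (different)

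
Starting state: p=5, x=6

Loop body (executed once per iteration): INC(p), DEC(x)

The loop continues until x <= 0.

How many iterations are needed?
6

Tracing iterations:
Initial: p=5, x=6
After iteration 1: p=6, x=5
After iteration 2: p=7, x=4
After iteration 3: p=8, x=3
After iteration 4: p=9, x=2
After iteration 5: p=10, x=1
After iteration 6: p=11, x=0
x <= 0 now holds, so the loop exits after 6 iterations.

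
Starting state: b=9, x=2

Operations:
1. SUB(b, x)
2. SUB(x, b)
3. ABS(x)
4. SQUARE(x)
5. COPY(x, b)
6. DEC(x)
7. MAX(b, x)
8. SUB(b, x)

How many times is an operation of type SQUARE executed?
1

Counting SQUARE operations:
Step 4: SQUARE(x) ← SQUARE
Total: 1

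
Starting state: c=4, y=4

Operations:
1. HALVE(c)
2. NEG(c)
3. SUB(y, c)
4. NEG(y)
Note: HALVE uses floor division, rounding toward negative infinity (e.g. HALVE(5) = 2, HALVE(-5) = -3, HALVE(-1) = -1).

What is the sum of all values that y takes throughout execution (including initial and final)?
12

Values of y at each step:
Initial: y = 4
After step 1: y = 4
After step 2: y = 4
After step 3: y = 6
After step 4: y = -6
Sum = 4 + 4 + 4 + 6 + -6 = 12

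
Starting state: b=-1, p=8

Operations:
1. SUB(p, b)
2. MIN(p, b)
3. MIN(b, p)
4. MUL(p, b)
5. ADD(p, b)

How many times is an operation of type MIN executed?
2

Counting MIN operations:
Step 2: MIN(p, b) ← MIN
Step 3: MIN(b, p) ← MIN
Total: 2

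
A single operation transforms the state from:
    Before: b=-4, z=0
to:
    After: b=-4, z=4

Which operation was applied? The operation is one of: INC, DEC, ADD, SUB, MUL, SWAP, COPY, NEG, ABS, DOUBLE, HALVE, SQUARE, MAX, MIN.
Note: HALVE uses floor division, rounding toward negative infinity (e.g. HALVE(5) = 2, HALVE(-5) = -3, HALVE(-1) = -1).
SUB(z, b)

Analyzing the change:
Before: b=-4, z=0
After: b=-4, z=4
Variable z changed from 0 to 4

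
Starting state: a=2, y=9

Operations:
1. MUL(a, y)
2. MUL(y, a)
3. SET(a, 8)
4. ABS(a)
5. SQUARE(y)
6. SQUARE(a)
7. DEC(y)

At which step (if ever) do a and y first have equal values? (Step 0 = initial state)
Never

a and y never become equal during execution.

Comparing values at each step:
Initial: a=2, y=9
After step 1: a=18, y=9
After step 2: a=18, y=162
After step 3: a=8, y=162
After step 4: a=8, y=162
After step 5: a=8, y=26244
After step 6: a=64, y=26244
After step 7: a=64, y=26243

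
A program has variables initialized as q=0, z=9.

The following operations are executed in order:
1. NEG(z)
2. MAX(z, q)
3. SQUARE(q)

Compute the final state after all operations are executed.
{q: 0, z: 0}

Step-by-step execution:
Initial: q=0, z=9
After step 1 (NEG(z)): q=0, z=-9
After step 2 (MAX(z, q)): q=0, z=0
After step 3 (SQUARE(q)): q=0, z=0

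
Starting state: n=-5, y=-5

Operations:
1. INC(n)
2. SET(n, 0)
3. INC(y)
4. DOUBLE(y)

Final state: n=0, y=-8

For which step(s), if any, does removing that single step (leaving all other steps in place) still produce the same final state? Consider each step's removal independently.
Step(s) 1

Testing removal of each single step:
Without step 1: final = n=0, y=-8 (same)
Without step 2: final = n=-4, y=-8 (different)
Without step 3: final = n=0, y=-10 (different)
Without step 4: final = n=0, y=-4 (different)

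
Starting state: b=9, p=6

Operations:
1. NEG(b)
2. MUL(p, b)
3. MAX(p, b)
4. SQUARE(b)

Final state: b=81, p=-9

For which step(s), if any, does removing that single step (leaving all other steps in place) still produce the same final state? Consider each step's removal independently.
None - removing any single step changes the final result

Testing removal of each single step:
Without step 1: final = b=81, p=54 (different)
Without step 2: final = b=81, p=6 (different)
Without step 3: final = b=81, p=-54 (different)
Without step 4: final = b=-9, p=-9 (different)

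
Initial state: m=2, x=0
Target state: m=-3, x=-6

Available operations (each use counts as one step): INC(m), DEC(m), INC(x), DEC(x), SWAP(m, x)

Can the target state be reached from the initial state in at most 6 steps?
No

The target state cannot be reached within 6 steps.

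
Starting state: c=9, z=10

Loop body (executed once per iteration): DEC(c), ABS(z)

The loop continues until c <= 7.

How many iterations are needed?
2

Tracing iterations:
Initial: c=9, z=10
After iteration 1: c=8, z=10
After iteration 2: c=7, z=10
c <= 7 now holds, so the loop exits after 2 iterations.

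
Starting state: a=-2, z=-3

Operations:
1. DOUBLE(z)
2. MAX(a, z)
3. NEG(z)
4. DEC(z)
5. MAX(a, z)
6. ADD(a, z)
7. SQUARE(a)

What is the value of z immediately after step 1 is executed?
z = -6

Tracing z through execution:
Initial: z = -3
After step 1 (DOUBLE(z)): z = -6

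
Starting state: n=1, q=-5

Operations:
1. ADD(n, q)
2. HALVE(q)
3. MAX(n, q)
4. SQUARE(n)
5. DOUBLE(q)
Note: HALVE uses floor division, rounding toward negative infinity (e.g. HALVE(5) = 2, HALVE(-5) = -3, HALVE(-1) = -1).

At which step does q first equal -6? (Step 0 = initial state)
Step 5

Tracing q:
Initial: q = -5
After step 1: q = -5
After step 2: q = -3
After step 3: q = -3
After step 4: q = -3
After step 5: q = -6 ← first occurrence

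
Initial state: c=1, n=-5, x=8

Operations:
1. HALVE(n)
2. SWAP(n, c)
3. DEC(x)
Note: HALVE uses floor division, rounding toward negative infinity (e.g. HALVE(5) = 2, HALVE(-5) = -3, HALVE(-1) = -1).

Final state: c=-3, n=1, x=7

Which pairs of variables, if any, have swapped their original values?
None

Comparing initial and final values:
c: 1 → -3
n: -5 → 1
x: 8 → 7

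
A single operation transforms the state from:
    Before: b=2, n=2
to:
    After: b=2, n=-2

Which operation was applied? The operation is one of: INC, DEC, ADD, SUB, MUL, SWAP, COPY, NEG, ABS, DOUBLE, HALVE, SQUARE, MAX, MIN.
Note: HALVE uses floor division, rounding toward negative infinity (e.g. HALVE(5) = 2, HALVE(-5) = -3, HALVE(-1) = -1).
NEG(n)

Analyzing the change:
Before: b=2, n=2
After: b=2, n=-2
Variable n changed from 2 to -2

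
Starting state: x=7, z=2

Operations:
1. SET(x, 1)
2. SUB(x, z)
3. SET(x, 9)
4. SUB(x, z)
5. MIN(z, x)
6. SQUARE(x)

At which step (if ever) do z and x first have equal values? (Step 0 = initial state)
Never

z and x never become equal during execution.

Comparing values at each step:
Initial: z=2, x=7
After step 1: z=2, x=1
After step 2: z=2, x=-1
After step 3: z=2, x=9
After step 4: z=2, x=7
After step 5: z=2, x=7
After step 6: z=2, x=49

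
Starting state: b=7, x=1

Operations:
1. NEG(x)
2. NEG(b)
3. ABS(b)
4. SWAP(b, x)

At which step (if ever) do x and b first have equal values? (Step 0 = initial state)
Never

x and b never become equal during execution.

Comparing values at each step:
Initial: x=1, b=7
After step 1: x=-1, b=7
After step 2: x=-1, b=-7
After step 3: x=-1, b=7
After step 4: x=7, b=-1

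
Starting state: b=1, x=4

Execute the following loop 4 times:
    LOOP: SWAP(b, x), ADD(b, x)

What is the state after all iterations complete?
b=17, x=11

Iteration trace:
Start: b=1, x=4
After iteration 1: b=5, x=1
After iteration 2: b=6, x=5
After iteration 3: b=11, x=6
After iteration 4: b=17, x=11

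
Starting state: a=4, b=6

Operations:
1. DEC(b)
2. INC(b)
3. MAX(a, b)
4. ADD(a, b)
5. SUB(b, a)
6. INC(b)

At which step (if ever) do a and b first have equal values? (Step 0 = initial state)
Step 3

a and b first become equal after step 3.

Comparing values at each step:
Initial: a=4, b=6
After step 1: a=4, b=5
After step 2: a=4, b=6
After step 3: a=6, b=6 ← equal!
After step 4: a=12, b=6
After step 5: a=12, b=-6
After step 6: a=12, b=-5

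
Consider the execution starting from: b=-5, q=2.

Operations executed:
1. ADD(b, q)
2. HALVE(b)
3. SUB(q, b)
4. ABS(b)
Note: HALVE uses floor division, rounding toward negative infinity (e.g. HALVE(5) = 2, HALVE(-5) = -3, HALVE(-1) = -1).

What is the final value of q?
q = 4

Tracing execution:
Step 1: ADD(b, q) → q = 2
Step 2: HALVE(b) → q = 2
Step 3: SUB(q, b) → q = 4
Step 4: ABS(b) → q = 4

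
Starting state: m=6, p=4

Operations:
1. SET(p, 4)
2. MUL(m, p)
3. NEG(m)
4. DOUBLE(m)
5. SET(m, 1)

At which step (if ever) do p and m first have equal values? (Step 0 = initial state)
Never

p and m never become equal during execution.

Comparing values at each step:
Initial: p=4, m=6
After step 1: p=4, m=6
After step 2: p=4, m=24
After step 3: p=4, m=-24
After step 4: p=4, m=-48
After step 5: p=4, m=1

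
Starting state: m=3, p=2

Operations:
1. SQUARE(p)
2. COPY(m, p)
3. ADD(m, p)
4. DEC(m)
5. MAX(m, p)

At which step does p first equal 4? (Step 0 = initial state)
Step 1

Tracing p:
Initial: p = 2
After step 1: p = 4 ← first occurrence
After step 2: p = 4
After step 3: p = 4
After step 4: p = 4
After step 5: p = 4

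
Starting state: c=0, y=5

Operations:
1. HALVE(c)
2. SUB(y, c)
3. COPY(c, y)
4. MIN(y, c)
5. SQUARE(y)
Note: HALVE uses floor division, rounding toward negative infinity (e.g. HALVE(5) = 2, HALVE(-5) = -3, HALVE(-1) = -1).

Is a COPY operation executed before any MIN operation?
Yes

First COPY: step 3
First MIN: step 4
Since 3 < 4, COPY comes first.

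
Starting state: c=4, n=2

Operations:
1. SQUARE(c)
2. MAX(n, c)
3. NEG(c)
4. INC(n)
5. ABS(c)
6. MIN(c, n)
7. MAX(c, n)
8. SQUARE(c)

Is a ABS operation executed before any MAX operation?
No

First ABS: step 5
First MAX: step 2
Since 5 > 2, MAX comes first.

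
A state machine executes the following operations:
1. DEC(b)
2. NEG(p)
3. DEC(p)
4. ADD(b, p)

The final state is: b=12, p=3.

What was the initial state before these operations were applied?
b=10, p=-4

Working backwards:
Final state: b=12, p=3
Before step 4 (ADD(b, p)): b=9, p=3
Before step 3 (DEC(p)): b=9, p=4
Before step 2 (NEG(p)): b=9, p=-4
Before step 1 (DEC(b)): b=10, p=-4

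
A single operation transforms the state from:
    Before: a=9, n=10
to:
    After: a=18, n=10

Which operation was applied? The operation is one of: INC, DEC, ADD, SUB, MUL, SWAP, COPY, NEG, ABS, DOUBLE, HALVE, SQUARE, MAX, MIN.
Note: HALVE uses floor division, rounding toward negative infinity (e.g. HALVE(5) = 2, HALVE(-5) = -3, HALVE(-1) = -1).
DOUBLE(a)

Analyzing the change:
Before: a=9, n=10
After: a=18, n=10
Variable a changed from 9 to 18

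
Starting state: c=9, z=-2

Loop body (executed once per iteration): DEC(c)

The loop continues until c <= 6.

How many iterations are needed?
3

Tracing iterations:
Initial: c=9, z=-2
After iteration 1: c=8, z=-2
After iteration 2: c=7, z=-2
After iteration 3: c=6, z=-2
c <= 6 now holds, so the loop exits after 3 iterations.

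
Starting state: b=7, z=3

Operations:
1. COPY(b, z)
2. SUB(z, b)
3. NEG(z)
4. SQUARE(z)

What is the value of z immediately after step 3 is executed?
z = 0

Tracing z through execution:
Initial: z = 3
After step 1 (COPY(b, z)): z = 3
After step 2 (SUB(z, b)): z = 0
After step 3 (NEG(z)): z = 0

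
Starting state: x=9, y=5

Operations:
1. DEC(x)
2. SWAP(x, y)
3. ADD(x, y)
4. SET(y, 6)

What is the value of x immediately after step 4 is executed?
x = 13

Tracing x through execution:
Initial: x = 9
After step 1 (DEC(x)): x = 8
After step 2 (SWAP(x, y)): x = 5
After step 3 (ADD(x, y)): x = 13
After step 4 (SET(y, 6)): x = 13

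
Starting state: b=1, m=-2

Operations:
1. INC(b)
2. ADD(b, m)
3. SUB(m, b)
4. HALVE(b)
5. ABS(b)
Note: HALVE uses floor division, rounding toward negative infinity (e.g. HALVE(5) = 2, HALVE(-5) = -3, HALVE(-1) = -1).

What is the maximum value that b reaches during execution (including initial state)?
2

Values of b at each step:
Initial: b = 1
After step 1: b = 2 ← maximum
After step 2: b = 0
After step 3: b = 0
After step 4: b = 0
After step 5: b = 0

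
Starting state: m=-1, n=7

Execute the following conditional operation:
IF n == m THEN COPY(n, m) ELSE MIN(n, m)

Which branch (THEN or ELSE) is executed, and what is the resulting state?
Branch: ELSE, Final state: m=-1, n=-1

Evaluating condition: n == m
n = 7, m = -1
Condition is False, so ELSE branch executes
After MIN(n, m): m=-1, n=-1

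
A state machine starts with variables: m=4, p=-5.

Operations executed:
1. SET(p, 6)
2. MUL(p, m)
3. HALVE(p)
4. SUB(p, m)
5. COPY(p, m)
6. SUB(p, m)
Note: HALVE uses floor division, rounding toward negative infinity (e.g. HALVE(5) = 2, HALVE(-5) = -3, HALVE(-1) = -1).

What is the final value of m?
m = 4

Tracing execution:
Step 1: SET(p, 6) → m = 4
Step 2: MUL(p, m) → m = 4
Step 3: HALVE(p) → m = 4
Step 4: SUB(p, m) → m = 4
Step 5: COPY(p, m) → m = 4
Step 6: SUB(p, m) → m = 4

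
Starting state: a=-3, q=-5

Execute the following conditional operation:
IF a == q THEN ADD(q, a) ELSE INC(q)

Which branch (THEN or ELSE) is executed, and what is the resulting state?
Branch: ELSE, Final state: a=-3, q=-4

Evaluating condition: a == q
a = -3, q = -5
Condition is False, so ELSE branch executes
After INC(q): a=-3, q=-4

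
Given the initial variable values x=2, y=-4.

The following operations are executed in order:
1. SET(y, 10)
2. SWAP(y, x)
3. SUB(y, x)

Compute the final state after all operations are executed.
{x: 10, y: -8}

Step-by-step execution:
Initial: x=2, y=-4
After step 1 (SET(y, 10)): x=2, y=10
After step 2 (SWAP(y, x)): x=10, y=2
After step 3 (SUB(y, x)): x=10, y=-8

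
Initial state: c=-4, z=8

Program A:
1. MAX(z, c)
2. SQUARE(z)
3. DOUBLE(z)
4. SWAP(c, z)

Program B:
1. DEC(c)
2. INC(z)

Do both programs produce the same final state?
No

Program A final state: c=128, z=-4
Program B final state: c=-5, z=9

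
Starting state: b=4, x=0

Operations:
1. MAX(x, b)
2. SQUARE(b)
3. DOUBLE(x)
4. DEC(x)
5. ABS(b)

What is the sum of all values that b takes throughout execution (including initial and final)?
72

Values of b at each step:
Initial: b = 4
After step 1: b = 4
After step 2: b = 16
After step 3: b = 16
After step 4: b = 16
After step 5: b = 16
Sum = 4 + 4 + 16 + 16 + 16 + 16 = 72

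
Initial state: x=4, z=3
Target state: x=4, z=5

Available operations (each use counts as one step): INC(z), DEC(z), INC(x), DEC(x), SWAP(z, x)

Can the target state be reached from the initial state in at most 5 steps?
Yes

Path (2 steps): INC(z) → INC(z)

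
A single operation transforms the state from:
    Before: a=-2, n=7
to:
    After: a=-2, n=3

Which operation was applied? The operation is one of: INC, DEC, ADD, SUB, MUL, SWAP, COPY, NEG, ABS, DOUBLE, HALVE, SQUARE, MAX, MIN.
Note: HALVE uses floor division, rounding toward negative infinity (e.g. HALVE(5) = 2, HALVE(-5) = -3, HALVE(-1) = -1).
HALVE(n)

Analyzing the change:
Before: a=-2, n=7
After: a=-2, n=3
Variable n changed from 7 to 3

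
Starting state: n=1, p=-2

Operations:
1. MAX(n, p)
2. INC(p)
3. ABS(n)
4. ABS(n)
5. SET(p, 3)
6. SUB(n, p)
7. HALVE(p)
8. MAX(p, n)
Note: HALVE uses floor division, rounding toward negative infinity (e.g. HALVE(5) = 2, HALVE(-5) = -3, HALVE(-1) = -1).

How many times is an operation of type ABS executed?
2

Counting ABS operations:
Step 3: ABS(n) ← ABS
Step 4: ABS(n) ← ABS
Total: 2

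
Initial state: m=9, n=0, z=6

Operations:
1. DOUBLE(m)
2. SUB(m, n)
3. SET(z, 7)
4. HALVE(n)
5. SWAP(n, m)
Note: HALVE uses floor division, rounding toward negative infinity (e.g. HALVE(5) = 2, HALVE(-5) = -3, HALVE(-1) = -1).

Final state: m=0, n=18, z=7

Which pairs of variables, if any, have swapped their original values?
None

Comparing initial and final values:
n: 0 → 18
m: 9 → 0
z: 6 → 7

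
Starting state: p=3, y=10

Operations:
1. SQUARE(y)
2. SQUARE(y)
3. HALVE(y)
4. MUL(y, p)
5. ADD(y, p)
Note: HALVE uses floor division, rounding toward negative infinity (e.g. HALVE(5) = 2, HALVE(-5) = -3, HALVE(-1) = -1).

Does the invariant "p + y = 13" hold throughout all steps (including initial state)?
No, violated after step 1

The invariant is violated after step 1.

State at each step:
Initial: p=3, y=10
After step 1: p=3, y=100
After step 2: p=3, y=10000
After step 3: p=3, y=5000
After step 4: p=3, y=15000
After step 5: p=3, y=15003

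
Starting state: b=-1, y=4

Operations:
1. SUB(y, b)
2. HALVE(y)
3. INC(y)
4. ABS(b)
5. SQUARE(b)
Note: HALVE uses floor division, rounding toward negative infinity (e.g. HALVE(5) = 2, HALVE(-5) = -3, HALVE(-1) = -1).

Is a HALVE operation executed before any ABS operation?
Yes

First HALVE: step 2
First ABS: step 4
Since 2 < 4, HALVE comes first.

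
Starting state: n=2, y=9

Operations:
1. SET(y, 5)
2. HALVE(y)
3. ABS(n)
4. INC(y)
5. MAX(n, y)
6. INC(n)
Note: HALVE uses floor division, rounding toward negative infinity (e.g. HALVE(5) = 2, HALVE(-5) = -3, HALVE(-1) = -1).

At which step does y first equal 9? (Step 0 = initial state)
Step 0

Tracing y:
Initial: y = 9 ← first occurrence
After step 1: y = 5
After step 2: y = 2
After step 3: y = 2
After step 4: y = 3
After step 5: y = 3
After step 6: y = 3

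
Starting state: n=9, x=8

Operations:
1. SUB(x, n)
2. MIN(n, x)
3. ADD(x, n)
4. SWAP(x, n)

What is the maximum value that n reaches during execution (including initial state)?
9

Values of n at each step:
Initial: n = 9 ← maximum
After step 1: n = 9
After step 2: n = -1
After step 3: n = -1
After step 4: n = -2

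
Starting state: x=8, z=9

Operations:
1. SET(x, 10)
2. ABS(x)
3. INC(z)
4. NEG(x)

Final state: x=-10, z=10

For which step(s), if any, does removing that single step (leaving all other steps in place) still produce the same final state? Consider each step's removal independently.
Step(s) 2

Testing removal of each single step:
Without step 1: final = x=-8, z=10 (different)
Without step 2: final = x=-10, z=10 (same)
Without step 3: final = x=-10, z=9 (different)
Without step 4: final = x=10, z=10 (different)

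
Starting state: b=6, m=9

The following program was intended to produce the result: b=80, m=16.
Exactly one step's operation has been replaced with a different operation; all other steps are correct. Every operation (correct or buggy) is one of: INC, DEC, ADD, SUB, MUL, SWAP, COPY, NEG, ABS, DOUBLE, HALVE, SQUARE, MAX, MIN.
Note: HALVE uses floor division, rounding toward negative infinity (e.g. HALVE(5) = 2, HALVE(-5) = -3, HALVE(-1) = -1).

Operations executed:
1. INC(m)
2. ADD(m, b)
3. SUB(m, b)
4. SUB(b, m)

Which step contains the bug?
Step 3

Trace with buggy code:
Initial: b=6, m=9
After step 1: b=6, m=10
After step 2: b=6, m=16
After step 3: b=6, m=10
After step 4: b=-4, m=10
Actual final b=-4, m=10 ≠ expected b=80, m=16.
Step 3 is the only position where a single-operation replacement can produce the expected result.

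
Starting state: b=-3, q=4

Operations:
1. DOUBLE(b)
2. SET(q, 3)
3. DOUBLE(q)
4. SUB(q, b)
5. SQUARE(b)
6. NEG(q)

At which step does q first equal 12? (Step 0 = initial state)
Step 4

Tracing q:
Initial: q = 4
After step 1: q = 4
After step 2: q = 3
After step 3: q = 6
After step 4: q = 12 ← first occurrence
After step 5: q = 12
After step 6: q = -12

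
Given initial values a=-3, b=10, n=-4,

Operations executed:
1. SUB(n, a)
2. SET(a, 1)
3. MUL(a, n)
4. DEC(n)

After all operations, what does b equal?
b = 10

Tracing execution:
Step 1: SUB(n, a) → b = 10
Step 2: SET(a, 1) → b = 10
Step 3: MUL(a, n) → b = 10
Step 4: DEC(n) → b = 10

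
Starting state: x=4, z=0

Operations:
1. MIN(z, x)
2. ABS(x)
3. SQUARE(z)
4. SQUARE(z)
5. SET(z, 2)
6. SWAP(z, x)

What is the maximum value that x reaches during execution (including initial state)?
4

Values of x at each step:
Initial: x = 4 ← maximum
After step 1: x = 4
After step 2: x = 4
After step 3: x = 4
After step 4: x = 4
After step 5: x = 4
After step 6: x = 2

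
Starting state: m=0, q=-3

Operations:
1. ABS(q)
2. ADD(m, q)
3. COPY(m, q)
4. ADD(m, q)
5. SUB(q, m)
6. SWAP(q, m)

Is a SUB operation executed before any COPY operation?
No

First SUB: step 5
First COPY: step 3
Since 5 > 3, COPY comes first.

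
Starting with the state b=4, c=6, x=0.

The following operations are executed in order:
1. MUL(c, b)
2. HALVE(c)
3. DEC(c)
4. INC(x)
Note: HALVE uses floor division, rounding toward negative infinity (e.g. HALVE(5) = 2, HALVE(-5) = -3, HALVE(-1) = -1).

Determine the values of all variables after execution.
{b: 4, c: 11, x: 1}

Step-by-step execution:
Initial: b=4, c=6, x=0
After step 1 (MUL(c, b)): b=4, c=24, x=0
After step 2 (HALVE(c)): b=4, c=12, x=0
After step 3 (DEC(c)): b=4, c=11, x=0
After step 4 (INC(x)): b=4, c=11, x=1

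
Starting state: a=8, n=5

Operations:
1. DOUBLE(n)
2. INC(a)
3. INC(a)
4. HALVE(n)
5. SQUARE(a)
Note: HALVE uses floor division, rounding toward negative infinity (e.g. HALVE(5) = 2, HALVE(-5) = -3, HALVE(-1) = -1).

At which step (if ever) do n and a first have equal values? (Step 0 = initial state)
Step 3

n and a first become equal after step 3.

Comparing values at each step:
Initial: n=5, a=8
After step 1: n=10, a=8
After step 2: n=10, a=9
After step 3: n=10, a=10 ← equal!
After step 4: n=5, a=10
After step 5: n=5, a=100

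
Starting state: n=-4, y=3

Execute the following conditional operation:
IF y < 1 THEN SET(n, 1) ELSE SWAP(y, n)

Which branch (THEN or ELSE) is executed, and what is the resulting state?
Branch: ELSE, Final state: n=3, y=-4

Evaluating condition: y < 1
y = 3
Condition is False, so ELSE branch executes
After SWAP(y, n): n=3, y=-4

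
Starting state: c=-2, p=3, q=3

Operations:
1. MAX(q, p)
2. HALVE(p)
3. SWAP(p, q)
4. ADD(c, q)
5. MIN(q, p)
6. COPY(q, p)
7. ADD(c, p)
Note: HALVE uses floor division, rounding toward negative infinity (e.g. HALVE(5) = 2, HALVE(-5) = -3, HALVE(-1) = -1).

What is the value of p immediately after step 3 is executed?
p = 3

Tracing p through execution:
Initial: p = 3
After step 1 (MAX(q, p)): p = 3
After step 2 (HALVE(p)): p = 1
After step 3 (SWAP(p, q)): p = 3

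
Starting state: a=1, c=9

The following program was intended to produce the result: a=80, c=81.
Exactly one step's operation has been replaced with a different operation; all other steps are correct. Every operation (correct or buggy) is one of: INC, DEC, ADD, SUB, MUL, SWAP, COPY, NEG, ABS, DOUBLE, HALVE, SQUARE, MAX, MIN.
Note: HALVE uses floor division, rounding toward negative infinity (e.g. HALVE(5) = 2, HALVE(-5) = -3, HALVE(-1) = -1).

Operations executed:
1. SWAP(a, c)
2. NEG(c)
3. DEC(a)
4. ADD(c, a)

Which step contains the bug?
Step 2

Trace with buggy code:
Initial: a=1, c=9
After step 1: a=9, c=1
After step 2: a=9, c=-1
After step 3: a=8, c=-1
After step 4: a=8, c=7
Actual final a=8, c=7 ≠ expected a=80, c=81.
Step 2 is the only position where a single-operation replacement can produce the expected result.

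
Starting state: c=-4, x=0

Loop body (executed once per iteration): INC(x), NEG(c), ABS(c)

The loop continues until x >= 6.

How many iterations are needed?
6

Tracing iterations:
Initial: c=-4, x=0
After iteration 1: c=4, x=1
After iteration 2: c=4, x=2
After iteration 3: c=4, x=3
After iteration 4: c=4, x=4
After iteration 5: c=4, x=5
After iteration 6: c=4, x=6
x >= 6 now holds, so the loop exits after 6 iterations.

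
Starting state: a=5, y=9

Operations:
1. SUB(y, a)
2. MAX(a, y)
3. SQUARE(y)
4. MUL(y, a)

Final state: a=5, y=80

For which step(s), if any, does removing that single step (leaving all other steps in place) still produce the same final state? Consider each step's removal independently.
Step(s) 2

Testing removal of each single step:
Without step 1: final = a=9, y=729 (different)
Without step 2: final = a=5, y=80 (same)
Without step 3: final = a=5, y=20 (different)
Without step 4: final = a=5, y=16 (different)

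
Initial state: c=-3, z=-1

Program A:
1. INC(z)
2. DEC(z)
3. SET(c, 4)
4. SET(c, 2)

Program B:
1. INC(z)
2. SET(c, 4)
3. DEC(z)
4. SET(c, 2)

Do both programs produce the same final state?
Yes

Program A final state: c=2, z=-1
Program B final state: c=2, z=-1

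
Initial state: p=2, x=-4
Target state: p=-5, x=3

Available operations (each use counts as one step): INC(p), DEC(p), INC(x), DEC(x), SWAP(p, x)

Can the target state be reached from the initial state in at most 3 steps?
Yes

Path (3 steps): INC(p) → DEC(x) → SWAP(p, x)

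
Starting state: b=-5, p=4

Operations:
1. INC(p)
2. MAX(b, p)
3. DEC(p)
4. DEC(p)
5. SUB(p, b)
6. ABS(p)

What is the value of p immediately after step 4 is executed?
p = 3

Tracing p through execution:
Initial: p = 4
After step 1 (INC(p)): p = 5
After step 2 (MAX(b, p)): p = 5
After step 3 (DEC(p)): p = 4
After step 4 (DEC(p)): p = 3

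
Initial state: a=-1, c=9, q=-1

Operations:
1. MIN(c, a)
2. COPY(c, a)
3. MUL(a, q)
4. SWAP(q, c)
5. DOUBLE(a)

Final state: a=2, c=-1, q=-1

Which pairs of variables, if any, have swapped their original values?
None

Comparing initial and final values:
a: -1 → 2
c: 9 → -1
q: -1 → -1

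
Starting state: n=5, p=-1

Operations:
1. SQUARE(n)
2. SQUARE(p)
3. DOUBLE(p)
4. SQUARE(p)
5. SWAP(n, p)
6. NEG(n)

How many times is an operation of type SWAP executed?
1

Counting SWAP operations:
Step 5: SWAP(n, p) ← SWAP
Total: 1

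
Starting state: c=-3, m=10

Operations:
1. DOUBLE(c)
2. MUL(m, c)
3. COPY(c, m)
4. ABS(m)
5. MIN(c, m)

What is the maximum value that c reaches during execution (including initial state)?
-3

Values of c at each step:
Initial: c = -3 ← maximum
After step 1: c = -6
After step 2: c = -6
After step 3: c = -60
After step 4: c = -60
After step 5: c = -60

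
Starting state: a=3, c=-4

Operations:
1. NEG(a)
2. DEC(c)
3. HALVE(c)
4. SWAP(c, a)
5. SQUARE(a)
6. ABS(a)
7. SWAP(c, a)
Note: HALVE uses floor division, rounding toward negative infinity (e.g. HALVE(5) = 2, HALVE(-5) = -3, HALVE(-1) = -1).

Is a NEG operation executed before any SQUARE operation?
Yes

First NEG: step 1
First SQUARE: step 5
Since 1 < 5, NEG comes first.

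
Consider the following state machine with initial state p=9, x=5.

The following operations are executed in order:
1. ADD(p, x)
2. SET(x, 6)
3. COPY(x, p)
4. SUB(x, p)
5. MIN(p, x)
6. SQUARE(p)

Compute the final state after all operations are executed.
{p: 0, x: 0}

Step-by-step execution:
Initial: p=9, x=5
After step 1 (ADD(p, x)): p=14, x=5
After step 2 (SET(x, 6)): p=14, x=6
After step 3 (COPY(x, p)): p=14, x=14
After step 4 (SUB(x, p)): p=14, x=0
After step 5 (MIN(p, x)): p=0, x=0
After step 6 (SQUARE(p)): p=0, x=0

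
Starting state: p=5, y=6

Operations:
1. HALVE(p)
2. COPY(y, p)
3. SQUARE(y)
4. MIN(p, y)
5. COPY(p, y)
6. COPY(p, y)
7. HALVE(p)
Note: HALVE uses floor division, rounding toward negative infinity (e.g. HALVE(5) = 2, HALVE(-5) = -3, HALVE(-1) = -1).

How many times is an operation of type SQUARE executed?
1

Counting SQUARE operations:
Step 3: SQUARE(y) ← SQUARE
Total: 1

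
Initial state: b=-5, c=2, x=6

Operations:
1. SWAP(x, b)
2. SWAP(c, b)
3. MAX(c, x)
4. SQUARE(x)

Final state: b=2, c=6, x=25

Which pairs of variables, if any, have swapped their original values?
None

Comparing initial and final values:
b: -5 → 2
x: 6 → 25
c: 2 → 6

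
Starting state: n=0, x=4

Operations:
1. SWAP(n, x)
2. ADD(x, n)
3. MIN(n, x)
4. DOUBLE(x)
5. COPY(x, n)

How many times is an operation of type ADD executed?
1

Counting ADD operations:
Step 2: ADD(x, n) ← ADD
Total: 1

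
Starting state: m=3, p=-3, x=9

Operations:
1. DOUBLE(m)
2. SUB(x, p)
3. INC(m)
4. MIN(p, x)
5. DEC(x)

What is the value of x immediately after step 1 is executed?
x = 9

Tracing x through execution:
Initial: x = 9
After step 1 (DOUBLE(m)): x = 9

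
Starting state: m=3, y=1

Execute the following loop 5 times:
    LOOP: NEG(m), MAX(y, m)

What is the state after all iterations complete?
m=-3, y=3

Iteration trace:
Start: m=3, y=1
After iteration 1: m=-3, y=1
After iteration 2: m=3, y=3
After iteration 3: m=-3, y=3
After iteration 4: m=3, y=3
After iteration 5: m=-3, y=3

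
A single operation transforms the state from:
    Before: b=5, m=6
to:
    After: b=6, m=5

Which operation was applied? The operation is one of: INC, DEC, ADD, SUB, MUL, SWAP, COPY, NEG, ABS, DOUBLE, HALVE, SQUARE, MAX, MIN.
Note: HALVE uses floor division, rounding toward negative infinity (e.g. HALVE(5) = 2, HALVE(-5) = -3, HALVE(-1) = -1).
SWAP(m, b)

Analyzing the change:
Before: b=5, m=6
After: b=6, m=5
Variable m changed from 6 to 5
Variable b changed from 5 to 6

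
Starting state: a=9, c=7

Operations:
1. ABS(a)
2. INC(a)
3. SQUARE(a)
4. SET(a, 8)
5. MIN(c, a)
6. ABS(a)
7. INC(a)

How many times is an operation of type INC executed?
2

Counting INC operations:
Step 2: INC(a) ← INC
Step 7: INC(a) ← INC
Total: 2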